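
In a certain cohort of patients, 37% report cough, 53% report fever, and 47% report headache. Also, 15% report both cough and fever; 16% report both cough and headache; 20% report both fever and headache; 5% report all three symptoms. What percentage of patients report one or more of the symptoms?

Using inclusion–exclusion:
P(union) = 37 + 53 + 47 − 15 − 16 − 20 + 5 = 91%

91%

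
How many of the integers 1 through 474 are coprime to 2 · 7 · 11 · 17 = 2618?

173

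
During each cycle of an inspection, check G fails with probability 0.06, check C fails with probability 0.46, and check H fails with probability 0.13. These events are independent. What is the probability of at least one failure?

0.558388

P(none) = (1 − 0.06) × (1 − 0.46) × (1 − 0.13) = 0.94 × 0.54 × 0.87 = 0.441612
P(at least one) = 1 − 0.441612 = 0.558388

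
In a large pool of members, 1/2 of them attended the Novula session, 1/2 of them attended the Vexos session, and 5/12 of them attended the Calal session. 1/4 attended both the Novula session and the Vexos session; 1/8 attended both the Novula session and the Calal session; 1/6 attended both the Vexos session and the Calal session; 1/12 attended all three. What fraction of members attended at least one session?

23/24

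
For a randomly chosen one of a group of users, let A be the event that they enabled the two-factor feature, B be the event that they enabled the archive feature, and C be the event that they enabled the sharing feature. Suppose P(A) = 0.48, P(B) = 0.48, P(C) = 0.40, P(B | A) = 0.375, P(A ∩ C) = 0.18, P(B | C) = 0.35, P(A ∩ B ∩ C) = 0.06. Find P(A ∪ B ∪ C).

0.92

P(A ∩ B) = P(A)·P(B|A) = 0.48 × 0.375 = 0.18
P(B ∩ C) = P(C)·P(B|C) = 0.40 × 0.35 = 0.14
P(A ∪ B ∪ C) = 0.48 + 0.48 + 0.40 − 0.18 − 0.18 − 0.14 + 0.06 = 0.92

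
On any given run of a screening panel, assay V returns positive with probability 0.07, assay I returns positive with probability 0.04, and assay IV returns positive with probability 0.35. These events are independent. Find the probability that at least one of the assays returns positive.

P(none) = (1 − 0.07) × (1 − 0.04) × (1 − 0.35) = 0.93 × 0.96 × 0.65 = 0.58032
P(at least one) = 1 − 0.58032 = 0.41968

0.41968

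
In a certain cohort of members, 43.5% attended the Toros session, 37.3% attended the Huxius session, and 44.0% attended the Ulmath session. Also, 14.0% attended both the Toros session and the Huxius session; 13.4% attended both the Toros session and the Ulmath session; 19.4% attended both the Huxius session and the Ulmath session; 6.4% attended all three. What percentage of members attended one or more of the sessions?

84.4%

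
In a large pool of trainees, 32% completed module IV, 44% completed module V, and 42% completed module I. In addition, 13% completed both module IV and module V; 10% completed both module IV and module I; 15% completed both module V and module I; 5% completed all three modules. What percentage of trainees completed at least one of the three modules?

85%

P(at least one) = 32 + 44 + 42 − 13 − 10 − 15 + 5 = 85%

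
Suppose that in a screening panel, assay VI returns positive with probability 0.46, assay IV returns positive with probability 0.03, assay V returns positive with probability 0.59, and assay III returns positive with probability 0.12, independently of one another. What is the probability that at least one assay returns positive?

Since the events are independent, P(none) is the product of the individual non-occurrence probabilities.
P(none) = (1 − 0.46) × (1 − 0.03) × (1 − 0.59) × (1 − 0.12) = 0.54 × 0.97 × 0.41 × 0.88 = 0.18898704
P(at least one) = 1 − 0.18898704 = 0.81101296

0.81101296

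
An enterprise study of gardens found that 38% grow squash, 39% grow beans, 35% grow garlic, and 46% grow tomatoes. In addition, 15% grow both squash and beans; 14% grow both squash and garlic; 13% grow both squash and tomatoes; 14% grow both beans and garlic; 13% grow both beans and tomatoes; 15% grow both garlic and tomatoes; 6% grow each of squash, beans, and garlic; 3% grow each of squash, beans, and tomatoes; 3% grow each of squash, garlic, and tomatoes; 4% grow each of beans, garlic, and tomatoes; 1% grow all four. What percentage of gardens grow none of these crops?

11%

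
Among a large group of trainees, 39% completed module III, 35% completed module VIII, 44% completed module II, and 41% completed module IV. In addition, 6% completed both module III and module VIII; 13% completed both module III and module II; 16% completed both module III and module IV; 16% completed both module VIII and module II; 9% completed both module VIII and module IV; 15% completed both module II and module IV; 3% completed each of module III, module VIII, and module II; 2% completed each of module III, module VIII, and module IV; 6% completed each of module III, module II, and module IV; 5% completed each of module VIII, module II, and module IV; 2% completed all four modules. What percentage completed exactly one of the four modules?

By inclusion–exclusion (exactly-one form):
P(exactly one) = 39 + 35 + 44 + 41 − 2·6 − 2·13 − 2·16 − 2·16 − 2·9 − 2·15 + 3·3 + 3·2 + 3·6 + 3·5 − 4·2 = 49%

49%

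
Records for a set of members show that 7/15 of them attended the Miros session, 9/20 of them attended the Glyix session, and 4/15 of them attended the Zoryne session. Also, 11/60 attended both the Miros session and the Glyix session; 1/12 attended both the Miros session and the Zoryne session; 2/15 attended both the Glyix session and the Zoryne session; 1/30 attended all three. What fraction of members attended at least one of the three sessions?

49/60

P(≥1) = 7/15 + 9/20 + 4/15 − 11/60 − 1/12 − 2/15 + 1/30 = 49/60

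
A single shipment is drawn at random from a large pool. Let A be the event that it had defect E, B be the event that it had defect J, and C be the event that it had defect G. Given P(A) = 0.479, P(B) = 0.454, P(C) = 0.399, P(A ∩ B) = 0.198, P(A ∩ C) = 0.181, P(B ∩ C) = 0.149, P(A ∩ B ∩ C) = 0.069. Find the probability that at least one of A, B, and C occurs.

0.873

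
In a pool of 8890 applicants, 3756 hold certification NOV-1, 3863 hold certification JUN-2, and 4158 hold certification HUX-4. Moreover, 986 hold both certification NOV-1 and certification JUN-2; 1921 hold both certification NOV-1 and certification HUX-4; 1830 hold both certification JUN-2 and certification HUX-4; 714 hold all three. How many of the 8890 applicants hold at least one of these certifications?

7754

|union| = 3756 + 3863 + 4158 − 986 − 1921 − 1830 + 714 = 7754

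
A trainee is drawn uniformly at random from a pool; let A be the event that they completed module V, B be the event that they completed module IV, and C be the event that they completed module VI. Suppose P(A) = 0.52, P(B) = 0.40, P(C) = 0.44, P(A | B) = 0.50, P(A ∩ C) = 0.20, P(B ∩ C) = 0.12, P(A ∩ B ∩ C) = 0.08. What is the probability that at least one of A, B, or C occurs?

0.92

P(A ∩ B) = P(B)·P(A|B) = 0.40 × 0.50 = 0.20
P(A ∪ B ∪ C) = 0.52 + 0.40 + 0.44 − 0.20 − 0.20 − 0.12 + 0.08 = 0.92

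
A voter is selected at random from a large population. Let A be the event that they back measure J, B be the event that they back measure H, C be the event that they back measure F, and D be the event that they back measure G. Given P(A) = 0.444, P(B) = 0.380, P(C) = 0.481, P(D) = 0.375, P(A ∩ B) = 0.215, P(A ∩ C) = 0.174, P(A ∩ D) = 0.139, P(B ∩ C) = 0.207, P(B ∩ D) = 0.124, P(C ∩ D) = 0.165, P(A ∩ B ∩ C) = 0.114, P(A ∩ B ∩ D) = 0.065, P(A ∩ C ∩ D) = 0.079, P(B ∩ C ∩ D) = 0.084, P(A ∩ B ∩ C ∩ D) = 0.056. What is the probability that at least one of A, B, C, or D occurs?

0.942

By inclusion-exclusion,
P(A ∪ B ∪ C ∪ D) = 0.444 + 0.380 + 0.481 + 0.375 − 0.215 − 0.174 − 0.139 − 0.207 − 0.124 − 0.165 + 0.114 + 0.065 + 0.079 + 0.084 − 0.056 = 0.942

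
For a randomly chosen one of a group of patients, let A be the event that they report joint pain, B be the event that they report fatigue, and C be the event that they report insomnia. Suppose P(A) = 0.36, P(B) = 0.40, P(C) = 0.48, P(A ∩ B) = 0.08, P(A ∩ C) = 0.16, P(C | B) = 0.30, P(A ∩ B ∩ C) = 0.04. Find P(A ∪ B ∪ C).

0.92

P(B ∩ C) = P(B)·P(C|B) = 0.40 × 0.30 = 0.12
By inclusion-exclusion,
P(A ∪ B ∪ C) = 0.36 + 0.40 + 0.48 − 0.08 − 0.16 − 0.12 + 0.04 = 0.92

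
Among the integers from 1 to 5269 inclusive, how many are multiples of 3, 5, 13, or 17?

2826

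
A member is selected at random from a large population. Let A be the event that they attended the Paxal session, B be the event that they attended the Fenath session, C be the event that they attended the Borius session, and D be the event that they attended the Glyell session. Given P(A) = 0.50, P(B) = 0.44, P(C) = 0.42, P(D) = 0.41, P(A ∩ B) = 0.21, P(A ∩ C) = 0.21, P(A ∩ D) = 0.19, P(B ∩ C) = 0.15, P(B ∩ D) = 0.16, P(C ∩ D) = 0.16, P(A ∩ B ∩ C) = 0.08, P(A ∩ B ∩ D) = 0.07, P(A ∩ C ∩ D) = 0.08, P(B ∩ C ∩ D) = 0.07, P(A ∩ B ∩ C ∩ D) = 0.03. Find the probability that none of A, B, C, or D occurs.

P(A ∪ B ∪ C ∪ D) = 0.50 + 0.44 + 0.42 + 0.41 − 0.21 − 0.21 − 0.19 − 0.15 − 0.16 − 0.16 + 0.08 + 0.07 + 0.08 + 0.07 − 0.03 = 0.96
P(none) = 1 − 0.96 = 0.04

0.04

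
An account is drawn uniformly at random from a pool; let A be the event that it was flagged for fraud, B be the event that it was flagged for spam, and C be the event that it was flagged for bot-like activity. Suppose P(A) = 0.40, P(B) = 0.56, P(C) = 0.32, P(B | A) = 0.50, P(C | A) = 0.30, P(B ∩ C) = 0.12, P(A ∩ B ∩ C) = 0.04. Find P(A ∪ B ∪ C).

P(A ∩ B) = P(A)·P(B|A) = 0.40 × 0.50 = 0.20
P(A ∩ C) = P(A)·P(C|A) = 0.40 × 0.30 = 0.12
P(A ∪ B ∪ C) = 0.40 + 0.56 + 0.32 − 0.20 − 0.12 − 0.12 + 0.04 = 0.88

0.88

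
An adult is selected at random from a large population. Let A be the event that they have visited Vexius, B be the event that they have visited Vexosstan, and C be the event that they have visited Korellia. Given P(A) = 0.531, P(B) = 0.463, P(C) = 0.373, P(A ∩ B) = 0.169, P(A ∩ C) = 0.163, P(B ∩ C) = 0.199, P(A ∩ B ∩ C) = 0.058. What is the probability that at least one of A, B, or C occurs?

0.894

P(A ∪ B ∪ C) = 0.531 + 0.463 + 0.373 − 0.169 − 0.163 − 0.199 + 0.058 = 0.894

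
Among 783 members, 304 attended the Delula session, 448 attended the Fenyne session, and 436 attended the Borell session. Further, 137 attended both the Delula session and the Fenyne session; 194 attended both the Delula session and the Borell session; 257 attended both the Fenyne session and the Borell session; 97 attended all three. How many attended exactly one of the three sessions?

303

Using the inclusion–exclusion count for exactly one event:
N(exactly one) = 304 + 448 + 436 − 2·137 − 2·194 − 2·257 + 3·97 = 303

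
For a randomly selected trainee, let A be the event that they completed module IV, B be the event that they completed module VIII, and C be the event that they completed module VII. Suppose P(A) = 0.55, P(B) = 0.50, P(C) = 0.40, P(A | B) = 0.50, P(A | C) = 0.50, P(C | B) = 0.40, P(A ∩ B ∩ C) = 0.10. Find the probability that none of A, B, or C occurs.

0.10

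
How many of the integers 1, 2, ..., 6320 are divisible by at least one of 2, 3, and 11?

4404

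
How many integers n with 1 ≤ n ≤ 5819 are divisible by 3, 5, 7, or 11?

By inclusion–exclusion:
1939 + 1163 + 831 + 529 − 387 − 277 − 176 − 166 − 105 − 75 + 55 + 35 + 25 + 15 − 5 = 3401

3401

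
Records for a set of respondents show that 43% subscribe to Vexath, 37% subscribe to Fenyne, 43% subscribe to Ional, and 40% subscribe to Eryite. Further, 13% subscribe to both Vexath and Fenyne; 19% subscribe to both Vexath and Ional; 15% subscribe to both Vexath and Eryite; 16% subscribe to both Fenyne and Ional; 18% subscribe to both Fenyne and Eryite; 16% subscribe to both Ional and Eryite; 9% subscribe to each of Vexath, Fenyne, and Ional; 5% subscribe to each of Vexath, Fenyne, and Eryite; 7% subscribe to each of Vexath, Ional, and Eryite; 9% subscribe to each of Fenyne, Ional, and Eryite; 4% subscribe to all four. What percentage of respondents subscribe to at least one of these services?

92%

Using inclusion–exclusion:
P(≥1) = 43 + 37 + 43 + 40 − 13 − 19 − 15 − 16 − 18 − 16 + 9 + 5 + 7 + 9 − 4 = 92%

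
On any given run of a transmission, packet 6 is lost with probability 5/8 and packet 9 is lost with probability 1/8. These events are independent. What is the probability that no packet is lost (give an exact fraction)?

P(none) = (1 − 5/8) × (1 − 1/8) = 3/8 × 7/8 = 21/64

21/64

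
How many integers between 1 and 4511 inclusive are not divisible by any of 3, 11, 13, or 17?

2375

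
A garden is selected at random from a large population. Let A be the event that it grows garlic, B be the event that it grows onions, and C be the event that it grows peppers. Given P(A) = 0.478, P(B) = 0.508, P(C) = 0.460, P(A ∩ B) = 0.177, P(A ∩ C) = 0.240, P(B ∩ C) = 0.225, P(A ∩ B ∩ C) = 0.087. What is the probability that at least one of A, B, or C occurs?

P(A ∪ B ∪ C) = 0.478 + 0.508 + 0.460 − 0.177 − 0.240 − 0.225 + 0.087 = 0.891

0.891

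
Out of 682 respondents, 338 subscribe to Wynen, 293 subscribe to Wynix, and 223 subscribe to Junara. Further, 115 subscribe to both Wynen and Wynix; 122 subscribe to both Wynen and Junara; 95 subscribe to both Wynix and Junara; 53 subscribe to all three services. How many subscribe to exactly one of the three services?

|exactly one| = 338 + 293 + 223 − 2·115 − 2·122 − 2·95 + 3·53 = 349

349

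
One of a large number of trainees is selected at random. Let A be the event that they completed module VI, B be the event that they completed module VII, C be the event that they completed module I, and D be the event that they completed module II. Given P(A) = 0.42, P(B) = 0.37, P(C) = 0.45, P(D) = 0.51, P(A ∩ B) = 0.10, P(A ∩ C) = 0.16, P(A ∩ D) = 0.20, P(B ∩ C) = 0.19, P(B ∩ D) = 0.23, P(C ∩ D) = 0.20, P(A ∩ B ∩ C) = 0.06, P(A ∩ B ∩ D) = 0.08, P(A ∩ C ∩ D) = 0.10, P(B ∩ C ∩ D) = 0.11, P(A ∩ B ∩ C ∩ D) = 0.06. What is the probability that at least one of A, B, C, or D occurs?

0.96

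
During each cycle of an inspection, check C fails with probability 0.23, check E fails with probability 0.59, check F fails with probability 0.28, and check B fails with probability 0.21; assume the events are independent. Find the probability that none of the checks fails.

0.17957016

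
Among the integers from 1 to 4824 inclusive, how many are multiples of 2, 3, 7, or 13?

3552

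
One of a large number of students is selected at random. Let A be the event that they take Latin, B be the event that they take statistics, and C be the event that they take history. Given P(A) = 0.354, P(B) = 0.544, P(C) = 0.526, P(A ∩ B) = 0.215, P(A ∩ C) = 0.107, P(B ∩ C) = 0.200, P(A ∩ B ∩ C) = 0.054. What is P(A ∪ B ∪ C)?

0.956

P(A ∪ B ∪ C) = 0.354 + 0.544 + 0.526 − 0.215 − 0.107 − 0.200 + 0.054 = 0.956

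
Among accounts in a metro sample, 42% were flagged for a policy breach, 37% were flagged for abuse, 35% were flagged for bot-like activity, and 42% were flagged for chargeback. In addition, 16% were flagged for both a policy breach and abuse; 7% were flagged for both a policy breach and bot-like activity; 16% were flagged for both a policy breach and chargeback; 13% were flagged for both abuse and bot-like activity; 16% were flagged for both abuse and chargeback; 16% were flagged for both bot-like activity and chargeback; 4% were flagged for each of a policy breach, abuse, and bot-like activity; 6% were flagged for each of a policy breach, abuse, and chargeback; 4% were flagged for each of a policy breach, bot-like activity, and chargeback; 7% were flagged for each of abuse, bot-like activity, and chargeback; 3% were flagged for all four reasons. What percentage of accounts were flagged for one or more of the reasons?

P(at least one) = 42 + 37 + 35 + 42 − 16 − 7 − 16 − 13 − 16 − 16 + 4 + 6 + 4 + 7 − 3 = 90%

90%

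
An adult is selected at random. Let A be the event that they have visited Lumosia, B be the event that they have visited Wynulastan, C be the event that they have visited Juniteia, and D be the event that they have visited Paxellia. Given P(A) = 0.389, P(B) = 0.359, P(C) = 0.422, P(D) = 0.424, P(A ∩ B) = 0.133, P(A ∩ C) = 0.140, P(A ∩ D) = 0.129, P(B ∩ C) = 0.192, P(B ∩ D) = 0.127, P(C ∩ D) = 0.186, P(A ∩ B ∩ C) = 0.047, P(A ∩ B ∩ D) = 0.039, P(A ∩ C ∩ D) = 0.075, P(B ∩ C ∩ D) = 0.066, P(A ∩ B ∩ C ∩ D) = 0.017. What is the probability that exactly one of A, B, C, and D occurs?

P(exactly one) = 0.389 + 0.359 + 0.422 + 0.424 − 2·0.133 − 2·0.140 − 2·0.129 − 2·0.192 − 2·0.127 − 2·0.186 + 3·0.047 + 3·0.039 + 3·0.075 + 3·0.066 − 4·0.017 = 0.393

0.393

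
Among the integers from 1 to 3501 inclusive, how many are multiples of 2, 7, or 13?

By inclusion-exclusion,
floor(3501/2) + floor(3501/7) + floor(3501/13) − floor(3501/14) − floor(3501/26) − floor(3501/91) + floor(3501/182) = 1750 + 500 + 269 − 250 − 134 − 38 + 19 = 2116

2116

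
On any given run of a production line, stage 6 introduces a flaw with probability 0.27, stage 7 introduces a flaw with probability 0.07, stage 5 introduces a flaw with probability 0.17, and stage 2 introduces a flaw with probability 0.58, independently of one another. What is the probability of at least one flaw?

P(none) = (1 − 0.27) × (1 − 0.07) × (1 − 0.17) × (1 − 0.58) = 0.73 × 0.93 × 0.83 × 0.42 = 0.23666454
P(at least one) = 1 − 0.23666454 = 0.76333546

0.76333546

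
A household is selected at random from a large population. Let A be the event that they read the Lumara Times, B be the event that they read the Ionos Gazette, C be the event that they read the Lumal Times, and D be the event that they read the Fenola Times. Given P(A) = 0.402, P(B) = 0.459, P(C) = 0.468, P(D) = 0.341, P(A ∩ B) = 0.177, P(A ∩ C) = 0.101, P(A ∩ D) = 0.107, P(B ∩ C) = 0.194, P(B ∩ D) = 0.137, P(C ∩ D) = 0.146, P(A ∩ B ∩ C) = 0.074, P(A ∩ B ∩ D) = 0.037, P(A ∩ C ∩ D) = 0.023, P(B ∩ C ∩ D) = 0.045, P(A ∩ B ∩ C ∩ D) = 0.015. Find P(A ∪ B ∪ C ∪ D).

0.972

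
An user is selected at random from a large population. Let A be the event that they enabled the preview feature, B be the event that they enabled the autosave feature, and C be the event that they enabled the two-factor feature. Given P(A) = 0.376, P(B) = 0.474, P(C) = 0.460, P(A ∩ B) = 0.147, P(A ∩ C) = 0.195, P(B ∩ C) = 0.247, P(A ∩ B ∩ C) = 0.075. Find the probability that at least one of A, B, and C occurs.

By inclusion-exclusion,
P(A ∪ B ∪ C) = 0.376 + 0.474 + 0.460 − 0.147 − 0.195 − 0.247 + 0.075 = 0.796

0.796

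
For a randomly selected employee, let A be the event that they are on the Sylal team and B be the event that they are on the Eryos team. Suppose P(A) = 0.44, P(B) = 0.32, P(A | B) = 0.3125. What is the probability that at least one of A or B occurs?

P(A ∩ B) = P(B)·P(A|B) = 0.32 × 0.3125 = 0.10
By inclusion–exclusion:
P(A ∪ B) = 0.44 + 0.32 − 0.10 = 0.66

0.66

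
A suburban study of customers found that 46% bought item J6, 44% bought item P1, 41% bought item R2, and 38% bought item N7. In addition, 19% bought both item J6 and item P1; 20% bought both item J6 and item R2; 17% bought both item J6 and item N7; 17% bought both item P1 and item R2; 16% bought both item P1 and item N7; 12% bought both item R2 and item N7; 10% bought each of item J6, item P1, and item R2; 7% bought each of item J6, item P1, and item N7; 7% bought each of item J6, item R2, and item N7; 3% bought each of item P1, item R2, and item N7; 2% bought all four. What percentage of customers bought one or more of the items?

93%

P(at least one) = 46 + 44 + 41 + 38 − 19 − 20 − 17 − 17 − 16 − 12 + 10 + 7 + 7 + 3 − 2 = 93%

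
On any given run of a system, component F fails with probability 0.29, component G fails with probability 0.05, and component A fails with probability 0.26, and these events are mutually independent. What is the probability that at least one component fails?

P(none) = (1 − 0.29) × (1 − 0.05) × (1 − 0.26) = 0.71 × 0.95 × 0.74 = 0.49913
P(at least one) = 1 − 0.49913 = 0.50087

0.50087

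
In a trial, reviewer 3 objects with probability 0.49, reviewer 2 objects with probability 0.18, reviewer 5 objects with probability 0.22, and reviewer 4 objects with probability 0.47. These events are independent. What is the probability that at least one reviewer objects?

0.82711612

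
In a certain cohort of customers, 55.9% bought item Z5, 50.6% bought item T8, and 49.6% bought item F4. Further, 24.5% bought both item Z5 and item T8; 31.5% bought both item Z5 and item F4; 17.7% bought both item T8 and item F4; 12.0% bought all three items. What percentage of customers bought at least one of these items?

Inclusion–exclusion gives
P(union) = 55.9 + 50.6 + 49.6 − 24.5 − 31.5 − 17.7 + 12.0 = 94.4%

94.4%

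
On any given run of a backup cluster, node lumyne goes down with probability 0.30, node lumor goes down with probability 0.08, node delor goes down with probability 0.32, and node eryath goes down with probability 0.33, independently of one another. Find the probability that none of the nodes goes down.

0.2934064

Since the events are independent, P(none) is the product of the individual non-occurrence probabilities.
P(none) = (1 − 0.30) × (1 − 0.08) × (1 − 0.32) × (1 − 0.33) = 0.70 × 0.92 × 0.68 × 0.67 = 0.2934064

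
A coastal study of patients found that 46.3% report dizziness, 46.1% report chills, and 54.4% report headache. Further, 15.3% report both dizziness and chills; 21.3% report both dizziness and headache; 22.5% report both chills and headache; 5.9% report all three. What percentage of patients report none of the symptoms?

Inclusion–exclusion gives
P(union) = 46.3 + 46.1 + 54.4 − 15.3 − 21.3 − 22.5 + 5.9 = 93.6%
P(none) = 100% − 93.6% = 6.4%

6.4%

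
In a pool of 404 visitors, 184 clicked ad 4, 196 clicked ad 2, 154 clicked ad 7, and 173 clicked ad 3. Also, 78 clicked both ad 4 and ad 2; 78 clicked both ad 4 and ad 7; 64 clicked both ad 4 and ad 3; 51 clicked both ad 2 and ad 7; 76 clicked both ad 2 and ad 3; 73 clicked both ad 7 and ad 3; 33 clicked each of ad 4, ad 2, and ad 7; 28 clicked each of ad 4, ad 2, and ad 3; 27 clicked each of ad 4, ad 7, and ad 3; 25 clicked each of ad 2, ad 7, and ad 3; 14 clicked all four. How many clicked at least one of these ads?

386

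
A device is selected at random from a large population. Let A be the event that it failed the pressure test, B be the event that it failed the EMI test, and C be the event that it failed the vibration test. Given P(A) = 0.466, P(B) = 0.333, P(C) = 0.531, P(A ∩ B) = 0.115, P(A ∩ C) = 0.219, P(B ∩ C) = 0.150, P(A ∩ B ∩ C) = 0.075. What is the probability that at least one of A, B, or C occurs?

Inclusion–exclusion gives
P(A ∪ B ∪ C) = 0.466 + 0.333 + 0.531 − 0.115 − 0.219 − 0.150 + 0.075 = 0.921

0.921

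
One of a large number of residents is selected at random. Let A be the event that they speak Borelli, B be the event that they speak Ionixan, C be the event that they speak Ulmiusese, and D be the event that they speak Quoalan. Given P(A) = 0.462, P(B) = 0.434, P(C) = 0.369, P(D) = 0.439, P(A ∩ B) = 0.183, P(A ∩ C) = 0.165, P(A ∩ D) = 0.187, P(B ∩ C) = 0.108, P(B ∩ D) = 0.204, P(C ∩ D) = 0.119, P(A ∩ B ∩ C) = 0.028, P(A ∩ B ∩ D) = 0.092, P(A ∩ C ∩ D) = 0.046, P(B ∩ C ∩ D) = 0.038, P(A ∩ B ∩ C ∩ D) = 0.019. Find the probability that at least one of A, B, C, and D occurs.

P(A ∪ B ∪ C ∪ D) = 0.462 + 0.434 + 0.369 + 0.439 − 0.183 − 0.165 − 0.187 − 0.108 − 0.204 − 0.119 + 0.028 + 0.092 + 0.046 + 0.038 − 0.019 = 0.923

0.923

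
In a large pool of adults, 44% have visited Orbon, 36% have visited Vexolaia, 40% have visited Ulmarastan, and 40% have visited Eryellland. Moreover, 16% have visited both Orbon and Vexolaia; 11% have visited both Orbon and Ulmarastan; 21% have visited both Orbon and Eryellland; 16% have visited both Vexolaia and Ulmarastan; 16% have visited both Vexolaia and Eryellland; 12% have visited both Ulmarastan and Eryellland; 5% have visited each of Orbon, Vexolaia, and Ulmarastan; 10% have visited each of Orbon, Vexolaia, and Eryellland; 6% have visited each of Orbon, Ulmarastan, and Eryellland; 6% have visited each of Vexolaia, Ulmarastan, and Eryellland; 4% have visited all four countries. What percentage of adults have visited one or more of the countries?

91%

P(≥1) = 44 + 36 + 40 + 40 − 16 − 11 − 21 − 16 − 16 − 12 + 5 + 10 + 6 + 6 − 4 = 91%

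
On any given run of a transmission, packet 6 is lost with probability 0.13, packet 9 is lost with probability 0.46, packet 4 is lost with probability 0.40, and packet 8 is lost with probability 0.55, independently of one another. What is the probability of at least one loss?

P(none) = (1 − 0.13) × (1 − 0.46) × (1 − 0.40) × (1 − 0.55) = 0.87 × 0.54 × 0.60 × 0.45 = 0.126846
P(at least one) = 1 − 0.126846 = 0.873154

0.873154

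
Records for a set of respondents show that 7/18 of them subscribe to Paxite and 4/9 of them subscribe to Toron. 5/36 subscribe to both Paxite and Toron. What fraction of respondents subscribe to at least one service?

25/36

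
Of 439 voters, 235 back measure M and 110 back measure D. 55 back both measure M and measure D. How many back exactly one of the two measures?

235

Using the inclusion–exclusion count for exactly one event:
|exactly one| = 235 + 110 − 2·55 = 235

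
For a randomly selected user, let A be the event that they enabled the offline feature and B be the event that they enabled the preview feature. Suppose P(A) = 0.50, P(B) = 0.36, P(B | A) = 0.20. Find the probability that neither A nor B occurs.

0.24

P(A ∩ B) = P(A)·P(B|A) = 0.50 × 0.20 = 0.10
Using inclusion–exclusion:
P(A ∪ B) = 0.50 + 0.36 − 0.10 = 0.76
P(none) = 1 − 0.76 = 0.24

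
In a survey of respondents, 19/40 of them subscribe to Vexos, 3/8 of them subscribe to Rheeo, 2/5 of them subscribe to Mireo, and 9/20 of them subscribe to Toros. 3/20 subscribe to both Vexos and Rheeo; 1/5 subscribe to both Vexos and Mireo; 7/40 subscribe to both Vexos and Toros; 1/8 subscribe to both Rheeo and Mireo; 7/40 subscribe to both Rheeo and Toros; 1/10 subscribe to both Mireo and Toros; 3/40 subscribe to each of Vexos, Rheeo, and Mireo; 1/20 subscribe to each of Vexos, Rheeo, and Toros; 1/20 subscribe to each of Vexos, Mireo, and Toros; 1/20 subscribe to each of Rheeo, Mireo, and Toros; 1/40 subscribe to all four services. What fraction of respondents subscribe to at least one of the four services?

39/40

Inclusion–exclusion gives
P(≥1) = 19/40 + 3/8 + 2/5 + 9/20 − 3/20 − 1/5 − 7/40 − 1/8 − 7/40 − 1/10 + 3/40 + 1/20 + 1/20 + 1/20 − 1/40 = 39/40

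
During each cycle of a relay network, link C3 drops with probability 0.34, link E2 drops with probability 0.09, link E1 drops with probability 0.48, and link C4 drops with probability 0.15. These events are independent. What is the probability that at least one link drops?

0.7345348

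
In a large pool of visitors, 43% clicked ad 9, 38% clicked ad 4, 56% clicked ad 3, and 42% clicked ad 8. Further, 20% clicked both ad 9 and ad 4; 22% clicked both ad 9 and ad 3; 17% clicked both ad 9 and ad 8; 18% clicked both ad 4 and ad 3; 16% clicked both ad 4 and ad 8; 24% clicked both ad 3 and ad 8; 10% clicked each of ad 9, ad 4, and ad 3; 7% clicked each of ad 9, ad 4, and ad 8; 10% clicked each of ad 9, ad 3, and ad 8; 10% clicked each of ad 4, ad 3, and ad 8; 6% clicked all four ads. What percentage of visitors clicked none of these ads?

7%

Inclusion–exclusion gives
P(union) = 43 + 38 + 56 + 42 − 20 − 22 − 17 − 18 − 16 − 24 + 10 + 7 + 10 + 10 − 6 = 93%
P(none) = 100% − 93% = 7%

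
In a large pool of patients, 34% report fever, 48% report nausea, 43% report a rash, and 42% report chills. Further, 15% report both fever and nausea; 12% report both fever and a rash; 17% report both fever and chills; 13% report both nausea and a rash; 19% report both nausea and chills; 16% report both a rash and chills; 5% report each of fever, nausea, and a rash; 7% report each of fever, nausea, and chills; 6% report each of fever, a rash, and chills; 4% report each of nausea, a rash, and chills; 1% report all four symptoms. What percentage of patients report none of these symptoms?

P(union) = 34 + 48 + 43 + 42 − 15 − 12 − 17 − 13 − 19 − 16 + 5 + 7 + 6 + 4 − 1 = 96%
P(none) = 100% − 96% = 4%

4%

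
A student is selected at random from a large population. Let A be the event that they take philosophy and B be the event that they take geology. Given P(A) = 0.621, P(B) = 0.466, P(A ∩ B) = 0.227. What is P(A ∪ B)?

0.860

Apply inclusion-exclusion:
P(A ∪ B) = 0.621 + 0.466 − 0.227 = 0.860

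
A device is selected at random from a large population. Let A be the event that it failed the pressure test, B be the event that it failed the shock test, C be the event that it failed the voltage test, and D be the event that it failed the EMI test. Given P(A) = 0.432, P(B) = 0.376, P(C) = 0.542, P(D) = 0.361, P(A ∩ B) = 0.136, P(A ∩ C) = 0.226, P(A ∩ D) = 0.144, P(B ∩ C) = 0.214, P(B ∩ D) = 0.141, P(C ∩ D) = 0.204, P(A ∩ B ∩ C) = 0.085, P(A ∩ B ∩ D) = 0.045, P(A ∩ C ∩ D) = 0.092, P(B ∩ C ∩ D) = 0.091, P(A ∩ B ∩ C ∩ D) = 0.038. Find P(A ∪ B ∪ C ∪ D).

0.921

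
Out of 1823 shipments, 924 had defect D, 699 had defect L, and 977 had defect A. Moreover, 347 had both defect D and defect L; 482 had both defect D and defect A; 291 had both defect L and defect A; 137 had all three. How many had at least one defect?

1617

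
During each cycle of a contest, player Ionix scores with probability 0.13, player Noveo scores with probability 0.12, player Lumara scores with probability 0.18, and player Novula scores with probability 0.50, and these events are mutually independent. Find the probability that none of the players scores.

0.313896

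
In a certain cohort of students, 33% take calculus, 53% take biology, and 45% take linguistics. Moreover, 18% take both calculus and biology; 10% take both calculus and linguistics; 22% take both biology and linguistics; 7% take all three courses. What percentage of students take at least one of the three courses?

Using inclusion–exclusion:
P(at least one) = 33 + 53 + 45 − 18 − 10 − 22 + 7 = 88%

88%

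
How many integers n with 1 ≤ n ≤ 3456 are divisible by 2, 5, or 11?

2200

Using inclusion–exclusion:
1728 + 691 + 314 − 345 − 157 − 62 + 31 = 2200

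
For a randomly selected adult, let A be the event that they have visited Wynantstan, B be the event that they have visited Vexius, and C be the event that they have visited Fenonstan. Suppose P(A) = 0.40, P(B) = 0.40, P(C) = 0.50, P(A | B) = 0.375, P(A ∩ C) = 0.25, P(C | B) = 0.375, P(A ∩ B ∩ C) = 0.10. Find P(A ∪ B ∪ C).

P(A ∩ B) = P(B)·P(A|B) = 0.40 × 0.375 = 0.15
P(B ∩ C) = P(B)·P(C|B) = 0.40 × 0.375 = 0.15
Apply inclusion-exclusion:
P(A ∪ B ∪ C) = 0.40 + 0.40 + 0.50 − 0.15 − 0.25 − 0.15 + 0.10 = 0.85

0.85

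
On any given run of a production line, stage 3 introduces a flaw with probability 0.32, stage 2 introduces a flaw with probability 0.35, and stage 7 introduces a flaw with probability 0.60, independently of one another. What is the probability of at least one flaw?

P(none) = (1 − 0.32) × (1 − 0.35) × (1 − 0.60) = 0.68 × 0.65 × 0.40 = 0.1768
P(at least one) = 1 − 0.1768 = 0.8232

0.8232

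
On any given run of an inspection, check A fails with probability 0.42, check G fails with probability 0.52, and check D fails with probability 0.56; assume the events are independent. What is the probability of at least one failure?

Since the events are independent, P(none) is the product of the individual non-occurrence probabilities.
P(none) = (1 − 0.42) × (1 − 0.52) × (1 − 0.56) = 0.58 × 0.48 × 0.44 = 0.122496
P(at least one) = 1 − 0.122496 = 0.877504

0.877504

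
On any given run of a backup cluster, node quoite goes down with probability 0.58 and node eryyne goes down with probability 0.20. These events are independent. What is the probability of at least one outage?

P(none) = (1 − 0.58) × (1 − 0.20) = 0.42 × 0.80 = 0.336
P(at least one) = 1 − 0.336 = 0.664

0.664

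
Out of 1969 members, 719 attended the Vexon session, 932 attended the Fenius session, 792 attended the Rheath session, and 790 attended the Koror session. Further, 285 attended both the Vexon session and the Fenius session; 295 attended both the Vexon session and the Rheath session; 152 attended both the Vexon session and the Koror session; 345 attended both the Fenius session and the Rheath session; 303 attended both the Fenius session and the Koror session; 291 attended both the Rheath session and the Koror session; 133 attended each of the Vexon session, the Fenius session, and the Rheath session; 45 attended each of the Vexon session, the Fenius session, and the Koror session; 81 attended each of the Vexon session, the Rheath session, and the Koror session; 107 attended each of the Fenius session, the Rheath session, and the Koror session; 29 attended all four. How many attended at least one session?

1899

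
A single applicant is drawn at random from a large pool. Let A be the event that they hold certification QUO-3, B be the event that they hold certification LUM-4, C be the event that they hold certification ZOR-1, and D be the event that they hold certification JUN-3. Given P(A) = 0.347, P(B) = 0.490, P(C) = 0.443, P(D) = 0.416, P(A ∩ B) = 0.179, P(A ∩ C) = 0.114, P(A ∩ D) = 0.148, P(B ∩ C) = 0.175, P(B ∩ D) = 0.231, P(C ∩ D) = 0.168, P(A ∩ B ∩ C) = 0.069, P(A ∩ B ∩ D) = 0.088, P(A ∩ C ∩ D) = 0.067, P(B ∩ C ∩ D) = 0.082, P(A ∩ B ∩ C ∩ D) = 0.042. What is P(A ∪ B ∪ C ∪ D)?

0.945

Using inclusion–exclusion:
P(A ∪ B ∪ C ∪ D) = 0.347 + 0.490 + 0.443 + 0.416 − 0.179 − 0.114 − 0.148 − 0.175 − 0.231 − 0.168 + 0.069 + 0.088 + 0.067 + 0.082 − 0.042 = 0.945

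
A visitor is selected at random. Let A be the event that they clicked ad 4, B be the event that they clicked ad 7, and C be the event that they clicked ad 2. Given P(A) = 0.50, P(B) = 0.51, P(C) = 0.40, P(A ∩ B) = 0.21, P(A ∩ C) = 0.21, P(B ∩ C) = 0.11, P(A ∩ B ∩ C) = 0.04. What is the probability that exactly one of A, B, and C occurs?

By inclusion–exclusion (exactly-one form):
P(exactly one) = 0.50 + 0.51 + 0.40 − 2·0.21 − 2·0.21 − 2·0.11 + 3·0.04 = 0.47

0.47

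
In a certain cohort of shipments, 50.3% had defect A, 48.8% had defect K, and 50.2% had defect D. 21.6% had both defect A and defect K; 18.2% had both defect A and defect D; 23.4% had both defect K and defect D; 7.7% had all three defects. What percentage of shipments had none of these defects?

By inclusion–exclusion:
P(at least one) = 50.3 + 48.8 + 50.2 − 21.6 − 18.2 − 23.4 + 7.7 = 93.8%
P(none) = 100% − 93.8% = 6.2%

6.2%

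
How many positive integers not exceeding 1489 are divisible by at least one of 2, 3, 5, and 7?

Using inclusion–exclusion:
744 + 496 + 297 + 212 − 248 − 148 − 106 − 99 − 70 − 42 + 49 + 35 + 21 + 14 − 7 = 1148

1148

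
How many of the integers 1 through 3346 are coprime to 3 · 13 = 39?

2059

1115 + 257 − 85 = 1287
3346 − 1287 = 2059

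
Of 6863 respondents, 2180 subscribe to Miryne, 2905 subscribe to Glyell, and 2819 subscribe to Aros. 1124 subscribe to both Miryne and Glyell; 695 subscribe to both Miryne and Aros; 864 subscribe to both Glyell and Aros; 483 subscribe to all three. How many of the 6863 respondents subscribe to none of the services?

Inclusion–exclusion gives
|union| = 2180 + 2905 + 2819 − 1124 − 695 − 864 + 483 = 5704
None: 6863 − 5704 = 1159

1159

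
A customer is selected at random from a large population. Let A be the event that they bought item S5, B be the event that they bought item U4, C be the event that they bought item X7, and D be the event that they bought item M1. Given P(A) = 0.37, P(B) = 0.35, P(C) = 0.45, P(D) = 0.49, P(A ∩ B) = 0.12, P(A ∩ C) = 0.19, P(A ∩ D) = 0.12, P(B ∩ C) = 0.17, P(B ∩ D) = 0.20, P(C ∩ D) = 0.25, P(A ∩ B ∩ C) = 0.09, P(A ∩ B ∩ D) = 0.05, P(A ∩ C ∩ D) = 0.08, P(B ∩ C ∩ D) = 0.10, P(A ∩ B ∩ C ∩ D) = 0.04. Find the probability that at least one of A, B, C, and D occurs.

By inclusion–exclusion:
P(A ∪ B ∪ C ∪ D) = 0.37 + 0.35 + 0.45 + 0.49 − 0.12 − 0.19 − 0.12 − 0.17 − 0.20 − 0.25 + 0.09 + 0.05 + 0.08 + 0.10 − 0.04 = 0.89

0.89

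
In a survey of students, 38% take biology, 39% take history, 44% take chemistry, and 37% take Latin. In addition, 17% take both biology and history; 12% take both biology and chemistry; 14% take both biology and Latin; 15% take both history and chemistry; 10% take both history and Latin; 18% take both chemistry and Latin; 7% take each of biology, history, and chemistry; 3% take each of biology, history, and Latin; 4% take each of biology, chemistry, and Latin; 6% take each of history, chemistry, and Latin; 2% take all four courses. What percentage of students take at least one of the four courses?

Using inclusion–exclusion:
P(≥1) = 38 + 39 + 44 + 37 − 17 − 12 − 14 − 15 − 10 − 18 + 7 + 3 + 4 + 6 − 2 = 90%

90%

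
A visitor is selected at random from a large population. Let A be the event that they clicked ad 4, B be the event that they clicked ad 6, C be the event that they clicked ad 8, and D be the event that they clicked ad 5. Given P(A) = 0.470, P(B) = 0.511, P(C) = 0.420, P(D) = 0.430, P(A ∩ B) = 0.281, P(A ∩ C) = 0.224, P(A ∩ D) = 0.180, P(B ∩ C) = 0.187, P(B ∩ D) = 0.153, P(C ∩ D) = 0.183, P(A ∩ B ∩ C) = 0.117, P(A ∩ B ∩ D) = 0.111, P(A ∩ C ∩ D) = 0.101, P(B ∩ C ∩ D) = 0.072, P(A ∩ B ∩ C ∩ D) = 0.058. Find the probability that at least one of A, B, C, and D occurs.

0.966

P(A ∪ B ∪ C ∪ D) = 0.470 + 0.511 + 0.420 + 0.430 − 0.281 − 0.224 − 0.180 − 0.187 − 0.153 − 0.183 + 0.117 + 0.111 + 0.101 + 0.072 − 0.058 = 0.966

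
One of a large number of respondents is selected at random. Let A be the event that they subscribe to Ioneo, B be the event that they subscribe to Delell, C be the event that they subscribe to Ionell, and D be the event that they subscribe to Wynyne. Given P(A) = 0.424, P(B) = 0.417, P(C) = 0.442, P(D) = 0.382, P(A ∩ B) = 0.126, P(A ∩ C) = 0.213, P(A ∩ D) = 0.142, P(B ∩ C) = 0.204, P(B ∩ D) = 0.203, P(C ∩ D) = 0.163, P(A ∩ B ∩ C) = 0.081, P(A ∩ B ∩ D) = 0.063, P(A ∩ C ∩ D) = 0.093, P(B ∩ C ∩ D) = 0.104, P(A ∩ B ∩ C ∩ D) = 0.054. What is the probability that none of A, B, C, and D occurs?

By inclusion–exclusion:
P(A ∪ B ∪ C ∪ D) = 0.424 + 0.417 + 0.442 + 0.382 − 0.126 − 0.213 − 0.142 − 0.204 − 0.203 − 0.163 + 0.081 + 0.063 + 0.093 + 0.104 − 0.054 = 0.901
P(none) = 1 − 0.901 = 0.099

0.099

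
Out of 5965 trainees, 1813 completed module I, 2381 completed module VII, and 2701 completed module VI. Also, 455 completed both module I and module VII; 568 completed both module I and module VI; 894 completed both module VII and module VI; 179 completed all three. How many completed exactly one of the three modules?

3598

By inclusion–exclusion (exactly-one form):
|exactly one| = 1813 + 2381 + 2701 − 2·455 − 2·568 − 2·894 + 3·179 = 3598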